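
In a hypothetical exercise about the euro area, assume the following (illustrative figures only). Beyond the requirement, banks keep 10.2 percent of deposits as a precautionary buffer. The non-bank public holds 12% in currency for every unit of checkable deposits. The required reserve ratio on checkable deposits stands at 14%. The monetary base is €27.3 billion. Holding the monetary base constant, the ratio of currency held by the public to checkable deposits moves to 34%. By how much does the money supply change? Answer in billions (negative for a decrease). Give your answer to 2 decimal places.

Initially m₁ = (1 + 0.12) / (0.14 + 0.102 + 0.12) ≈ 3.09392, so M₁ = 3.09392 × 27.3 ≈ 84.464 billion.
After the change m₂ = (1 + 0.34) / (0.14 + 0.102 + 0.34) ≈ 2.30241, so M₂ = 2.30241 × 27.3 ≈ 62.8558 billion.
ΔM = M₂ − M₁ = 62.8558 − 84.464 = -21.6082 billion.

-21.61 billion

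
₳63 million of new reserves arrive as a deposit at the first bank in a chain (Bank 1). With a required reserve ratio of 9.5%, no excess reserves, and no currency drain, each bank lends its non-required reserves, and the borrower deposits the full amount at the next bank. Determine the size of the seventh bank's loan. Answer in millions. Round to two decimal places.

₳31.32 million

Each bank lends a fraction (1 − rr) = 0.9050 of the deposit it receives, so Bank 7 receives 63·0.9050^6 and lends 63·0.9050^7 ≈ 31.3242 million.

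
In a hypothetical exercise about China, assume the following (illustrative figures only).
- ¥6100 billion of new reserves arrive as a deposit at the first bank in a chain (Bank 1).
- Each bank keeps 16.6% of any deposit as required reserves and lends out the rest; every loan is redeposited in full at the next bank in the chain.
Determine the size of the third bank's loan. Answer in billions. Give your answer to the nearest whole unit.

¥3539 billion

Each bank lends a fraction (1 − rr) = 0.8340 of the deposit it receives, so Bank 3 receives 6100·0.8340^2 and lends 6100·0.8340^3 ≈ 3538.5716 billion.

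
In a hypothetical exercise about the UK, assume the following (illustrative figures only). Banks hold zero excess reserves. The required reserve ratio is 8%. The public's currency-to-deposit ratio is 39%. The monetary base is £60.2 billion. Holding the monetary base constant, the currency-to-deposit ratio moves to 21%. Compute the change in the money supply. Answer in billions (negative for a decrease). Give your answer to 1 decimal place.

Initially m₁ = (1 + 0.39) / (0.08 + 0.39) ≈ 2.9574, so M₁ = 2.9574 × 60.2 ≈ 178.0355 billion.
After the change m₂ = (1 + 0.21) / (0.08 + 0.21) ≈ 4.1724, so M₂ = 4.1724 × 60.2 ≈ 251.1785 billion.
ΔM = M₂ − M₁ = 251.1785 − 178.0355 = 73.143 billion.

£73.1 billion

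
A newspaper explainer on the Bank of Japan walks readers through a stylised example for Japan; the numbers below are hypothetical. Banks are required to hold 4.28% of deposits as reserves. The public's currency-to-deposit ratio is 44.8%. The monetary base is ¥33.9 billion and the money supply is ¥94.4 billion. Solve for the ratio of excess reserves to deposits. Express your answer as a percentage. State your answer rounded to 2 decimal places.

2.92%

Using m = M/MB = 94.4/33.9 ≈ 2.784661. Since m = (1 + c)/(c + rr + e), the denominator satisfies c + rr + e = (1 + c)/m = (1 + 0.448) / 2.784661 ≈ 0.519991.
With c = 0.448 and rr = 0.0428, the ratio of excess reserves to deposits is 0.519991 − 0.448 − 0.0428 = 0.029191.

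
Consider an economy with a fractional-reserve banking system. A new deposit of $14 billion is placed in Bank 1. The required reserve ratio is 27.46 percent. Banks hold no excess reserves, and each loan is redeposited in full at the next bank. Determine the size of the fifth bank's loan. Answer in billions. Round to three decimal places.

$2.812 billion

Each bank lends a fraction (1 − rr) = 0.7254 of the deposit it receives, so Bank 5 receives 14·0.7254^4 and lends 14·0.7254^5 ≈ 2.8120 billion.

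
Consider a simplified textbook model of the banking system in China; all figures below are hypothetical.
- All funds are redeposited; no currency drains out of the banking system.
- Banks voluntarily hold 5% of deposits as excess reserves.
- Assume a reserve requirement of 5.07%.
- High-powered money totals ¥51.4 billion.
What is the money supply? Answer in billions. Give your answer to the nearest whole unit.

¥510 billion

The money multiplier is m = 1 / (rr + e) = 1 / (0.0507 + 0.05) ≈ 9.9305.
So M = m × MB = 9.9305 × 51.4 = 510.4277 billion.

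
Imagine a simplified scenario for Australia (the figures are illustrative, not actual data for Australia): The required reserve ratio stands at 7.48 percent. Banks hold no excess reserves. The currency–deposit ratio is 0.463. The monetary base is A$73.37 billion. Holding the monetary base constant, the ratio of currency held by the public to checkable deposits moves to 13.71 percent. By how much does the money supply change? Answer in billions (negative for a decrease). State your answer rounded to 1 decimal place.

A$194.1 billion

Initially m₁ = (1 + 0.463) / (0.0748 + 0.463) ≈ 2.7203, so M₁ = 2.7203 × 73.37 ≈ 199.5884 billion.
After the change m₂ = (1 + 0.1371) / (0.0748 + 0.1371) ≈ 5.3662, so M₂ = 5.3662 × 73.37 ≈ 393.7181 billion.
ΔM = M₂ − M₁ = 393.7181 − 199.5884 = 194.1297 billion.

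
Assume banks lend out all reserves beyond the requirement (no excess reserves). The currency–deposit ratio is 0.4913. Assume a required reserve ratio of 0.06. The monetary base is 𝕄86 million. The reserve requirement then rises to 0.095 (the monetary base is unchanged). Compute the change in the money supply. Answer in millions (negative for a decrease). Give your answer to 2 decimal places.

Initially m₁ = (1 + 0.4913) / (0.06 + 0.4913) ≈ 2.70506, so M₁ = 2.70506 × 86 ≈ 232.6352 million.
After the change m₂ = (1 + 0.4913) / (0.095 + 0.4913) ≈ 2.54358, so M₂ = 2.54358 × 86 ≈ 218.7479 million.
ΔM = M₂ − M₁ = 218.7479 − 232.6352 = -13.8873 million.

-13.89 million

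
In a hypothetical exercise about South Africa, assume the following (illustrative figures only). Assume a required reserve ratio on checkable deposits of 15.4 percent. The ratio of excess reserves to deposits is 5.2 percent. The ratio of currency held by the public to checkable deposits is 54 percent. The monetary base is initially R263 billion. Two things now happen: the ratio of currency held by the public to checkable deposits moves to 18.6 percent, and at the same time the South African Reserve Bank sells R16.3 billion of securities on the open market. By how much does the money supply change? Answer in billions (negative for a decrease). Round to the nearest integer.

R203 billion

Before: m₁ = (1 + 0.54) / (0.154 + 0.052 + 0.54) ≈ 2.0643, MB₁ = 263, so M₁ = 2.0643 × 263 = 542.9109 billion.
After: m₂ = (1 + 0.186) / (0.154 + 0.052 + 0.186) ≈ 3.0255, MB₂ = 263 − 16.3 = 246.7, so M₂ = 3.0255 × 246.7 ≈ 746.3909 billion.
ΔM = M₂ − M₁ = 746.3909 − 542.9109 = 203.48 billion.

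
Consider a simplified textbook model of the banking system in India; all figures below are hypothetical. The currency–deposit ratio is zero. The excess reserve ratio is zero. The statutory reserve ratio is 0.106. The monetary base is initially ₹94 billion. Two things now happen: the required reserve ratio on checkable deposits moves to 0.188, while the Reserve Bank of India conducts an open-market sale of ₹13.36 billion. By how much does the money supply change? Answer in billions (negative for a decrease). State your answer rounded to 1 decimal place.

-457.9 billion

Before: m₁ = 1 / (0.106) ≈ 9.4340, MB₁ = 94, so M₁ = 9.4340 × 94 = 886.796 billion.
After: m₂ = 1 / (0.188) ≈ 5.3191, MB₂ = 94 − 13.36 = 80.64, so M₂ = 5.3191 × 80.64 ≈ 428.9322 billion.
ΔM = M₂ − M₁ = 428.9322 − 886.796 = -457.8638 billion.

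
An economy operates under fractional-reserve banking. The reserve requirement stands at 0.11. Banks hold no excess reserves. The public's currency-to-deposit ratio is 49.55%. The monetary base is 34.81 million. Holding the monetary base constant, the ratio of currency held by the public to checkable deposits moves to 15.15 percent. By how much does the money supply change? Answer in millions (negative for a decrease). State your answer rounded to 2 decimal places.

Initially m₁ = (1 + 0.4955) / (0.11 + 0.4955) ≈ 2.46986, so M₁ = 2.46986 × 34.81 ≈ 85.9758 million.
After the change m₂ = (1 + 0.1515) / (0.11 + 0.1515) ≈ 4.40344, so M₂ = 4.40344 × 34.81 ≈ 153.2837 million.
ΔM = M₂ − M₁ = 153.2837 − 85.9758 = 67.3079 million.

67.31 million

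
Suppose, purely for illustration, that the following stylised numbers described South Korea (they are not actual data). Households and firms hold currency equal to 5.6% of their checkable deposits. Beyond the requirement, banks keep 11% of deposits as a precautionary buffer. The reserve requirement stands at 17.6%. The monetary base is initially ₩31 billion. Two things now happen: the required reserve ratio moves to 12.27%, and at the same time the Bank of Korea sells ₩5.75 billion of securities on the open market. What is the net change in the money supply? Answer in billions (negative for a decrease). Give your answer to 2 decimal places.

-3.36 billion

Before: m₁ = (1 + 0.056) / (0.176 + 0.11 + 0.056) ≈ 3.08772, MB₁ = 31, so M₁ = 3.08772 × 31 ≈ 95.7193 billion.
After: m₂ = (1 + 0.056) / (0.1227 + 0.11 + 0.056) ≈ 3.65778, MB₂ = 31 − 5.75 = 25.25, so M₂ = 3.65778 × 25.25 ≈ 92.3589 billion.
ΔM = M₂ − M₁ = 92.3589 − 95.7193 = -3.3604 billion.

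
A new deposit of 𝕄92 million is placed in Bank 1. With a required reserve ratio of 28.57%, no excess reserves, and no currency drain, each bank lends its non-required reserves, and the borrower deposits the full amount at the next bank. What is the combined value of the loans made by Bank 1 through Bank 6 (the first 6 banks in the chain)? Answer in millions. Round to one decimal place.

Bank i lends (1 − rr)^i of the original deposit: Bank 1 lends 92·0.7143 = 65.7156, Bank 2 lends 92·0.7143² ≈ 46.9407, and so on.
Summing a geometric series: total = 92·[0.7143·(1 − 0.7143^6) / (1 − 0.7143)] ≈ 199.4639 million.

𝕄199.5 million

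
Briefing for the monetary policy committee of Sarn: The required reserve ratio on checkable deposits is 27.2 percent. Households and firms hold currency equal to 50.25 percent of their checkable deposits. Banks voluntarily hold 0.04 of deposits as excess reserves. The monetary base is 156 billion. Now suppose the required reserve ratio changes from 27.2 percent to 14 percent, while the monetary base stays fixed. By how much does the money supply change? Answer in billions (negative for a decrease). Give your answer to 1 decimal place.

Initially m₁ = (1 + 0.5025) / (0.272 + 0.04 + 0.5025) ≈ 1.84469, so M₁ = 1.84469 × 156 ≈ 287.7716 billion.
After the change m₂ = (1 + 0.5025) / (0.14 + 0.04 + 0.5025) ≈ 2.20147, so M₂ = 2.20147 × 156 ≈ 343.4293 billion.
ΔM = M₂ − M₁ = 343.4293 − 287.7716 = 55.6577 billion.

55.7 billion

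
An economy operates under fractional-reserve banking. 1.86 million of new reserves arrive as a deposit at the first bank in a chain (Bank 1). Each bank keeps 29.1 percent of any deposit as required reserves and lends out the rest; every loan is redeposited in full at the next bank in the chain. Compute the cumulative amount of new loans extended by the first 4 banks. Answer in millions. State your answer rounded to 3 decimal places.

Bank i lends (1 − rr)^i of the original deposit: Bank 1 lends 1.86·0.7090 ≈ 1.3187, Bank 2 lends 1.86·0.7090² ≈ 0.9350, and so on.
Summing a geometric series: total = 1.86·[0.7090·(1 − 0.7090^4) / (1 − 0.7090)] ≈ 3.3866 million.

3.387 million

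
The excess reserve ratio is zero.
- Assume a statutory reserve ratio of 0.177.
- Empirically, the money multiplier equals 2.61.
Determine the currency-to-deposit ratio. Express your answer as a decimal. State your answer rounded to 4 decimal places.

Using m = 2.61. From m = (1 + c)/(c + rr + e), rearranging gives 1 + c = m·(c + rr + e), so c·(1 − m) = m·(rr + e) − 1.
Hence c = [m·(rr + e) − 1]/(1 − m) = [2.61 × (0.177 + 0) − 1] / (1 − 2.61) ≈ 0.334180.

0.3342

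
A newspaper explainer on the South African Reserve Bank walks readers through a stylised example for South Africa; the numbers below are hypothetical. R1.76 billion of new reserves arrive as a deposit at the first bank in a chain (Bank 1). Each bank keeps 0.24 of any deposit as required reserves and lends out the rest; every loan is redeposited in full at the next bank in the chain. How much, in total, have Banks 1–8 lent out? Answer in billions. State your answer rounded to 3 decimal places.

R4.953 billion

Bank i lends (1 − rr)^i of the original deposit: Bank 1 lends 1.76·0.7600 = 1.3376, Bank 2 lends 1.76·0.7600² ≈ 1.0166, and so on.
Summing a geometric series: total = 1.76·[0.7600·(1 − 0.7600^8) / (1 − 0.7600)] ≈ 4.9530 billion.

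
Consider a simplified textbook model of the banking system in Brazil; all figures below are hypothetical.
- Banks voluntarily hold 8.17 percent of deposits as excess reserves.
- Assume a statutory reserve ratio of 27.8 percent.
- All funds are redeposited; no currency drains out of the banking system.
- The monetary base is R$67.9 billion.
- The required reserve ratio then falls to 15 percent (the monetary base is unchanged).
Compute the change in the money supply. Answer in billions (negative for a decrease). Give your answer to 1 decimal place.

R$104.3 billion

Initially m₁ = 1 / (0.278 + 0.0817) ≈ 2.7801, so M₁ = 2.7801 × 67.9 ≈ 188.7688 billion.
After the change m₂ = 1 / (0.15 + 0.0817) ≈ 4.3159, so M₂ = 4.3159 × 67.9 ≈ 293.0496 billion.
ΔM = M₂ − M₁ = 293.0496 − 188.7688 = 104.2808 billion.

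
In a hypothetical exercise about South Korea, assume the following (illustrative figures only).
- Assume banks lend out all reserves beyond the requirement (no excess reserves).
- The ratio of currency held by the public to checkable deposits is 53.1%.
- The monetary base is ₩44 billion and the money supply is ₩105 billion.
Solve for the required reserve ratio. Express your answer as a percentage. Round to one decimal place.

11.1%

Using m = M/MB = 105/44 ≈ 2.386364. Since m = (1 + c)/(c + rr + e), the denominator satisfies c + rr + e = (1 + c)/m = (1 + 0.531) / 2.386364 ≈ 0.641562.
With c = 0.531 and e = 0, the required reserve ratio is 0.641562 − 0.531 − 0 = 0.110562.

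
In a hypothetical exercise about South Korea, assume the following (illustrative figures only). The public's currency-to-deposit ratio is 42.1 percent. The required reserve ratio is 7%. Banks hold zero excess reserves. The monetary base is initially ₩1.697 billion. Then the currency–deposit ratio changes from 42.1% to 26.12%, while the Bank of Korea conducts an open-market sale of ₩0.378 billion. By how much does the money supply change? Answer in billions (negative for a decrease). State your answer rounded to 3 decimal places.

₩0.111 billion

Before: m₁ = (1 + 0.421) / (0.07 + 0.421) ≈ 2.89409, MB₁ = 1.697, so M₁ = 2.89409 × 1.697 ≈ 4.9113 billion.
After: m₂ = (1 + 0.2612) / (0.07 + 0.2612) ≈ 3.80797, MB₂ = 1.697 − 0.378 = 1.319, so M₂ = 3.80797 × 1.319 ≈ 5.0227 billion.
ΔM = M₂ − M₁ = 5.0227 − 4.9113 = 0.1114 billion.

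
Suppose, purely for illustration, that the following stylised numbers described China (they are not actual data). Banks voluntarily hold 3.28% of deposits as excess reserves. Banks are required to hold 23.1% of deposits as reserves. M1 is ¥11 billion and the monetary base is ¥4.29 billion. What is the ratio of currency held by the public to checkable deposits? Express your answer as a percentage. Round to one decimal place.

Using m = M/MB = 11/4.29 ≈ 2.564103. From m = (1 + c)/(c + rr + e), rearranging gives 1 + c = m·(c + rr + e), so c·(1 − m) = m·(rr + e) − 1.
Hence c = [m·(rr + e) − 1]/(1 − m) = [2.564103 × (0.231 + 0.0328) − 1] / (1 − 2.564103) ≈ 0.206885.

20.7%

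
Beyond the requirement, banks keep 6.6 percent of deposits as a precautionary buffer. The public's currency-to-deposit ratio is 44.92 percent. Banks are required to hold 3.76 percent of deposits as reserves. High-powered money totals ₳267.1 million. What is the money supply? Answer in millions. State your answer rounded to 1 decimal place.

The money multiplier is m = (1 + c) / (rr + e + c) = (1 + 0.4492) / (0.0376 + 0.066 + 0.4492) ≈ 2.62156.
So M = m × MB = 2.62156 × 267.1 ≈ 700.2187 million.

₳700.2 million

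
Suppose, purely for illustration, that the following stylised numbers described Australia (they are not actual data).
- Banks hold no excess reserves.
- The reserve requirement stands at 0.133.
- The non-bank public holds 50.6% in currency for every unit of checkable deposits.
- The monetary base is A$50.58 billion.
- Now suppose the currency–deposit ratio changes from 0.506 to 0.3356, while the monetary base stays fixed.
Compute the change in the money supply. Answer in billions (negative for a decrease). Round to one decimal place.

Initially m₁ = (1 + 0.506) / (0.133 + 0.506) ≈ 2.3568, so M₁ = 2.3568 × 50.58 ≈ 119.2069 billion.
After the change m₂ = (1 + 0.3356) / (0.133 + 0.3356) ≈ 2.8502, so M₂ = 2.8502 × 50.58 ≈ 144.1631 billion.
ΔM = M₂ − M₁ = 144.1631 − 119.2069 = 24.9562 billion.

A$25.0 billion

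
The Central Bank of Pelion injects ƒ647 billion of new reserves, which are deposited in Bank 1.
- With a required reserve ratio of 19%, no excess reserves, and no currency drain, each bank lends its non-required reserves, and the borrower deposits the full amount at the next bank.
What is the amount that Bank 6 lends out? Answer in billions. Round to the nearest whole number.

Each bank lends a fraction (1 − rr) = 0.8100 of the deposit it receives, so Bank 6 receives 647·0.8100^5 and lends 647·0.8100^6 ≈ 182.7319 billion.

ƒ183 billion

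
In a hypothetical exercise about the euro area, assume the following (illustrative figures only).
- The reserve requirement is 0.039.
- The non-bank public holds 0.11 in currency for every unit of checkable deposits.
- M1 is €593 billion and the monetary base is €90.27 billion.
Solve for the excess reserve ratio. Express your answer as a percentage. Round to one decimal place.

Using m = M/MB = 593/90.27 ≈ 6.569181. Since m = (1 + c)/(c + rr + e), the denominator satisfies c + rr + e = (1 + c)/m = (1 + 0.11) / 6.569181 ≈ 0.168971.
With c = 0.11 and rr = 0.039, the excess reserve ratio is 0.168971 − 0.11 − 0.039 = 0.019971.

2.0%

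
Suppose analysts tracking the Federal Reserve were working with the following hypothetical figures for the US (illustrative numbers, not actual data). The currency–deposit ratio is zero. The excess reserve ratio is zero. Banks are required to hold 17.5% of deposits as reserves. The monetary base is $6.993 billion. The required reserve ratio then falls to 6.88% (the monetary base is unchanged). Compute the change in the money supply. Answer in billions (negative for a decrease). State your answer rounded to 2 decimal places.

Initially m₁ = 1 / (0.175) ≈ 5.7143, so M₁ = 5.7143 × 6.993 ≈ 39.9601 billion.
After the change m₂ = 1 / (0.0688) ≈ 14.5349, so M₂ = 14.5349 × 6.993 ≈ 101.6426 billion.
ΔM = M₂ − M₁ = 101.6426 − 39.9601 = 61.6825 billion.

$61.68 billion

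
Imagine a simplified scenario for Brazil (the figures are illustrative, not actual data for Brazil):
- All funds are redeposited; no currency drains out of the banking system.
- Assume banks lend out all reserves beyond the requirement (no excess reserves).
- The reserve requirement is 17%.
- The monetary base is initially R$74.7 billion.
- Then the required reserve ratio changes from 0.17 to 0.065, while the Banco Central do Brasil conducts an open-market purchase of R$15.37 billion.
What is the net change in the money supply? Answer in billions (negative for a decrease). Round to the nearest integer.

R$946 billion

Before: m₁ = 1 / (0.17) ≈ 5.8824, MB₁ = 74.7, so M₁ = 5.8824 × 74.7 ≈ 439.4153 billion.
After: m₂ = 1 / (0.065) ≈ 15.3846, MB₂ = 74.7 + 15.37 = 90.07, so M₂ = 15.3846 × 90.07 ≈ 1385.6909 billion.
ΔM = M₂ − M₁ = 1385.6909 − 439.4153 = 946.2756 billion.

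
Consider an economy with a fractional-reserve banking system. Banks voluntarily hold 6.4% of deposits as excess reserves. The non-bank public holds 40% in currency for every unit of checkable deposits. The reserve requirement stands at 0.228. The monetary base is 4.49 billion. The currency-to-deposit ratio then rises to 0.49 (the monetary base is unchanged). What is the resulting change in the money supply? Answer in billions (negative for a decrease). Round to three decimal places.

-0.529 billion

Initially m₁ = (1 + 0.4) / (0.228 + 0.064 + 0.4) ≈ 2.02312, so M₁ = 2.02312 × 4.49 ≈ 9.0838 billion.
After the change m₂ = (1 + 0.49) / (0.228 + 0.064 + 0.49) ≈ 1.90537, so M₂ = 1.90537 × 4.49 ≈ 8.5551 billion.
ΔM = M₂ − M₁ = 8.5551 − 9.0838 = -0.5287 billion.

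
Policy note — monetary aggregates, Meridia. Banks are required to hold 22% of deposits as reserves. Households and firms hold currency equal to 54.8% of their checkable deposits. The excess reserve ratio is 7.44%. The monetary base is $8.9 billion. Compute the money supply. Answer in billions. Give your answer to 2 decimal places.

$16.35 billion

The money multiplier is m = (1 + c) / (rr + e + c) = (1 + 0.548) / (0.22 + 0.0744 + 0.548) ≈ 1.8376.
So M = m × MB = 1.8376 × 8.9 ≈ 16.3546 billion.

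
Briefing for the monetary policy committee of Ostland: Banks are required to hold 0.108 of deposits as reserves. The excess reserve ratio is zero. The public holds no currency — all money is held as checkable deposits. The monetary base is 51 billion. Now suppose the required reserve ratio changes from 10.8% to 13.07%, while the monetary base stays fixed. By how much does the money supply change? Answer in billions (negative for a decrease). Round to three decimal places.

Initially m₁ = 1 / (0.108) ≈ 9.259259, so M₁ = 9.259259 × 51 ≈ 472.2222 billion.
After the change m₂ = 1 / (0.1307) ≈ 7.651109, so M₂ = 7.651109 × 51 ≈ 390.2066 billion.
ΔM = M₂ − M₁ = 390.2066 − 472.2222 = -82.0156 billion.

-82.016 billion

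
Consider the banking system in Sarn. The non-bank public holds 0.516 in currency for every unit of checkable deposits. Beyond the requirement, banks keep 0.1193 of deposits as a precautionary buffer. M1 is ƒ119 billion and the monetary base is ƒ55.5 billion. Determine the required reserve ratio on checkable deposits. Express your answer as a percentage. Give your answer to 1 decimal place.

7.2%

Using m = M/MB = 119/55.5 ≈ 2.144144. Since m = (1 + c)/(c + rr + e), the denominator satisfies c + rr + e = (1 + c)/m = (1 + 0.516) / 2.144144 ≈ 0.707042.
With c = 0.516 and e = 0.1193, the required reserve ratio on checkable deposits is 0.707042 − 0.516 − 0.1193 = 0.071742.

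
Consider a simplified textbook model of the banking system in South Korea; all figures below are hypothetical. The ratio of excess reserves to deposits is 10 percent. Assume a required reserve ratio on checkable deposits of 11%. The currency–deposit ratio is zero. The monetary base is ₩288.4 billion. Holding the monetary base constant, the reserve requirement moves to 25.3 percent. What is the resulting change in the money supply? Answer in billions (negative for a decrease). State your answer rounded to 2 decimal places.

-556.34 billion

Initially m₁ = 1 / (0.11 + 0.1) ≈ 4.761905, so M₁ = 4.761905 × 288.4 ≈ 1373.3334 billion.
After the change m₂ = 1 / (0.253 + 0.1) ≈ 2.832861, so M₂ = 2.832861 × 288.4 ≈ 816.9971 billion.
ΔM = M₂ − M₁ = 816.9971 − 1373.3334 = -556.3363 billion.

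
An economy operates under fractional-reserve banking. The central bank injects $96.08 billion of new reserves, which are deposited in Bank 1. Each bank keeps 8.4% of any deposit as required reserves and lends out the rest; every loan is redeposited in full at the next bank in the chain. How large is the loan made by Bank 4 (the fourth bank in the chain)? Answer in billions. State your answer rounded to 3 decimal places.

Each bank lends a fraction (1 − rr) = 0.9160 of the deposit it receives, so Bank 4 receives 96.08·0.9160^3 and lends 96.08·0.9160^4 ≈ 67.6418 billion.

$67.642 billion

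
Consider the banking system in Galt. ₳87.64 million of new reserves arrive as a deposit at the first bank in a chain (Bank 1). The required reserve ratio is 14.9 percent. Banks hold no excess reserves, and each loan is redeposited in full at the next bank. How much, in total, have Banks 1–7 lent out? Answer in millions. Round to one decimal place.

₳338.8 million

Bank i lends (1 − rr)^i of the original deposit: Bank 1 lends 87.64·0.8510 ≈ 74.5816, Bank 2 lends 87.64·0.8510² ≈ 63.4690, and so on.
Summing a geometric series: total = 87.64·[0.8510·(1 − 0.8510^7) / (1 − 0.8510)] ≈ 338.7576 million.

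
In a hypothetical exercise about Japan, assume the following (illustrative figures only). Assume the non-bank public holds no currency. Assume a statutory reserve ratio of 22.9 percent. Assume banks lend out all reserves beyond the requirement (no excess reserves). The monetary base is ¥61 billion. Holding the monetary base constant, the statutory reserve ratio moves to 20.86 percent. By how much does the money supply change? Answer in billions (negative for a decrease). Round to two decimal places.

¥26.05 billion

Initially m₁ = 1 / (0.229) ≈ 4.36681, so M₁ = 4.36681 × 61 ≈ 266.3754 billion.
After the change m₂ = 1 / (0.2086) ≈ 4.79386, so M₂ = 4.79386 × 61 ≈ 292.4255 billion.
ΔM = M₂ − M₁ = 292.4255 − 266.3754 = 26.0501 billion.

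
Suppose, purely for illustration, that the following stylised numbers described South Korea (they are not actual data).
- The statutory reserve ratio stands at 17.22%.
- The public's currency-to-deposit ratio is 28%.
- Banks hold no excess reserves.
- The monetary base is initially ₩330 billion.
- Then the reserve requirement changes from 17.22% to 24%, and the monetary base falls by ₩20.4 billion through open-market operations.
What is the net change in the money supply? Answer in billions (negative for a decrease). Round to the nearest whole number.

-172 billion

Before: m₁ = (1 + 0.28) / (0.1722 + 0.28) ≈ 2.8306, MB₁ = 330, so M₁ = 2.8306 × 330 = 934.098 billion.
After: m₂ = (1 + 0.28) / (0.24 + 0.28) ≈ 2.4615, MB₂ = 330 − 20.4 = 309.6, so M₂ = 2.4615 × 309.6 = 762.0804 billion.
ΔM = M₂ − M₁ = 762.0804 − 934.098 = -172.0176 billion.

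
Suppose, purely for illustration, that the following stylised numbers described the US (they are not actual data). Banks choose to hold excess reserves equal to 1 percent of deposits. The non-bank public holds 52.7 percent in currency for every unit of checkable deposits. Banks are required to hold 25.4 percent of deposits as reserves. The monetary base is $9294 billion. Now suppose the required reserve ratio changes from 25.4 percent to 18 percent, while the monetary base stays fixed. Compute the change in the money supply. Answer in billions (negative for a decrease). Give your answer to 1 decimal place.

Initially m₁ = (1 + 0.527) / (0.254 + 0.01 + 0.527) ≈ 1.930468, so M₁ = 1.930468 × 9294 ≈ 17941.7696 billion.
After the change m₂ = (1 + 0.527) / (0.18 + 0.01 + 0.527) ≈ 2.129707, so M₂ = 2.129707 × 9294 ≈ 19793.4969 billion.
ΔM = M₂ − M₁ = 19793.4969 − 17941.7696 = 1851.7273 billion.

$1851.7 billion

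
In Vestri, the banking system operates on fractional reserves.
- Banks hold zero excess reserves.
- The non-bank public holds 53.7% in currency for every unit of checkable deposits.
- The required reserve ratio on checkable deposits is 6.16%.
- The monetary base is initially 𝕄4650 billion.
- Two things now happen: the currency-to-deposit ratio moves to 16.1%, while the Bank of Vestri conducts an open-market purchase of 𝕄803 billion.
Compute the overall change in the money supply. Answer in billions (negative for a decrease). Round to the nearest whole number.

𝕄16501 billion

Before: m₁ = (1 + 0.537) / (0.0616 + 0.537) ≈ 2.56766, MB₁ = 4650, so M₁ = 2.56766 × 4650 = 11939.619 billion.
After: m₂ = (1 + 0.161) / (0.0616 + 0.161) ≈ 5.21563, MB₂ = 4650 + 803 = 5453, so M₂ = 5.21563 × 5453 ≈ 28440.8304 billion.
ΔM = M₂ − M₁ = 28440.8304 − 11939.619 = 16501.2114 billion.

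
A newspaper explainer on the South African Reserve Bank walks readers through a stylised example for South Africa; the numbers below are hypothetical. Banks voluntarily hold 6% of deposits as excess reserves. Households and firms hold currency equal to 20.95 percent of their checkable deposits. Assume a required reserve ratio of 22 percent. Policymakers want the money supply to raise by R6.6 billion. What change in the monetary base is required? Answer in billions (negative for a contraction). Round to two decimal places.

The money multiplier is m = (1 + c) / (rr + e + c) = (1 + 0.2095) / (0.22 + 0.06 + 0.2095) ≈ 2.4709.
ΔMB = ΔM / m = (+6.6) / 2.4709 ≈ 2.6711 billion.

R2.67 billion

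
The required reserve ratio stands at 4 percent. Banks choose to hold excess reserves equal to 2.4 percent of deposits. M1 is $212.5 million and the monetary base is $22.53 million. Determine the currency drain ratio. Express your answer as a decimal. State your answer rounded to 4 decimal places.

0.0470

Using m = M/MB = 212.5/22.53 ≈ 9.431869. From m = (1 + c)/(c + rr + e), rearranging gives 1 + c = m·(c + rr + e), so c·(1 − m) = m·(rr + e) − 1.
Hence c = [m·(rr + e) − 1]/(1 − m) = [9.431869 × (0.04 + 0.024) − 1] / (1 − 9.431869) ≈ 0.047007.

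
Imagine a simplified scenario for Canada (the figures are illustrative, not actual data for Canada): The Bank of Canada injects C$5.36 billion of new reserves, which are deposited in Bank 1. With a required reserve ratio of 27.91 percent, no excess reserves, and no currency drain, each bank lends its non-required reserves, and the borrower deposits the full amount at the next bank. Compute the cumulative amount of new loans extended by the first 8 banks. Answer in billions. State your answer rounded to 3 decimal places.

Bank i lends (1 − rr)^i of the original deposit: Bank 1 lends 5.36·0.7209 ≈ 3.8640, Bank 2 lends 5.36·0.7209² ≈ 2.7856, and so on.
Summing a geometric series: total = 5.36·[0.7209·(1 − 0.7209^8) / (1 − 0.7209)] ≈ 12.8347 billion.

C$12.835 billion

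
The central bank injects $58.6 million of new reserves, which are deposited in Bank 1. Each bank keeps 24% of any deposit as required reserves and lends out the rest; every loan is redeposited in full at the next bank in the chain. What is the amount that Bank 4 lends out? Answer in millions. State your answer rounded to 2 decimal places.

Each bank lends a fraction (1 − rr) = 0.7600 of the deposit it receives, so Bank 4 receives 58.6·0.7600^3 and lends 58.6·0.7600^4 ≈ 19.5502 million.

$19.55 million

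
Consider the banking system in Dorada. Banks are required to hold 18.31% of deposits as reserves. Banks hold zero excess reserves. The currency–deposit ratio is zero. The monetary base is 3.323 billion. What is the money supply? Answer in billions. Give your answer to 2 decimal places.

18.15 billion

With no currency drain or excess reserves, the money multiplier is m = 1/rr = 1/0.1831 ≈ 5.4615.
Money supply M = m × MB = 5.4615 × 3.323 ≈ 18.1486 billion.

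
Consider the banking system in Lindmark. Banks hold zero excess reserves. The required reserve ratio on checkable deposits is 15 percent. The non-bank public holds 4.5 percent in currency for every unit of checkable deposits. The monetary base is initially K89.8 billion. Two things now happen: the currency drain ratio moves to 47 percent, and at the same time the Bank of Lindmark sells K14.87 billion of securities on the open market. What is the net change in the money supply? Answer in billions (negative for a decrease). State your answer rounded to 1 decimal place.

-303.6 billion

Before: m₁ = (1 + 0.045) / (0.15 + 0.045) ≈ 5.3590, MB₁ = 89.8, so M₁ = 5.3590 × 89.8 = 481.2382 billion.
After: m₂ = (1 + 0.47) / (0.15 + 0.47) ≈ 2.3710, MB₂ = 89.8 − 14.87 = 74.93, so M₂ = 2.3710 × 74.93 ≈ 177.659 billion.
ΔM = M₂ − M₁ = 177.659 − 481.2382 = -303.5792 billion.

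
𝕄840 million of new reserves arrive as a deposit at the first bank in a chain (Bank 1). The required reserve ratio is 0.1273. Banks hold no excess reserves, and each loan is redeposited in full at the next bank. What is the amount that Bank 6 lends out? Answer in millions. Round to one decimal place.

𝕄371.1 million

Each bank lends a fraction (1 − rr) = 0.8727 of the deposit it receives, so Bank 6 receives 840·0.8727^5 and lends 840·0.8727^6 ≈ 371.0814 million.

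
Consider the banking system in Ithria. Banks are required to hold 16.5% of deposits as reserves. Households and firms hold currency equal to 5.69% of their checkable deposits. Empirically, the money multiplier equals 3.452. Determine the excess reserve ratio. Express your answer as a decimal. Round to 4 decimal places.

Using m = 3.452. Since m = (1 + c)/(c + rr + e), the denominator satisfies c + rr + e = (1 + c)/m = (1 + 0.0569) / 3.452 ≈ 0.306170.
With c = 0.0569 and rr = 0.165, the excess reserve ratio is 0.306170 − 0.0569 − 0.165 = 0.08427.

0.0843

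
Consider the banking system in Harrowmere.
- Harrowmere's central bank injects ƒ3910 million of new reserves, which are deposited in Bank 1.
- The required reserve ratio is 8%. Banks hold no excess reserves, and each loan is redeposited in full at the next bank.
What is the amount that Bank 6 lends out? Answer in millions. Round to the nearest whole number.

ƒ2371 million

Each bank lends a fraction (1 − rr) = 0.9200 of the deposit it receives, so Bank 6 receives 3910·0.9200^5 and lends 3910·0.9200^6 ≈ 2370.8481 million.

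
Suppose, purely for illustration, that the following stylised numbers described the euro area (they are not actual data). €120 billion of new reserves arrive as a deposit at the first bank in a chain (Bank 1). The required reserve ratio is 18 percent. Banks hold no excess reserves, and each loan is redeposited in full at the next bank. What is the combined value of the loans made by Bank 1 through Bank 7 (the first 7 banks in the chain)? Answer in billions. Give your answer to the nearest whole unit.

Bank i lends (1 − rr)^i of the original deposit: Bank 1 lends 120·0.8200 = 98.4000, Bank 2 lends 120·0.8200² = 80.6880, and so on.
Summing a geometric series: total = 120·[0.8200·(1 − 0.8200^7) / (1 − 0.8200)] ≈ 410.3906 billion.

€410 billion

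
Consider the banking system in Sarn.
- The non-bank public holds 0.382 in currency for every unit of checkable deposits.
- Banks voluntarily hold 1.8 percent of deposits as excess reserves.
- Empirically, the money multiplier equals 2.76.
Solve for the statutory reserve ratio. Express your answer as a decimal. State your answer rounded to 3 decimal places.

0.101

Using m = 2.76. Since m = (1 + c)/(c + rr + e), the denominator satisfies c + rr + e = (1 + c)/m = (1 + 0.382) / 2.76 ≈ 0.500725.
With c = 0.382 and e = 0.018, the statutory reserve ratio is 0.500725 − 0.382 − 0.018 = 0.100725.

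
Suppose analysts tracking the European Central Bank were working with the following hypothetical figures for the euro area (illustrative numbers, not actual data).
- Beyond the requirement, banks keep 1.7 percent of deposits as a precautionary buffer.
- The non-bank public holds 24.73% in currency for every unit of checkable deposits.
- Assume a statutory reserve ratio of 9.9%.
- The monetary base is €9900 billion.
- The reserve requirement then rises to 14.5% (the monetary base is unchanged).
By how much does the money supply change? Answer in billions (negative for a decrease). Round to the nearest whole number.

-3820 billion

Initially m₁ = (1 + 0.2473) / (0.099 + 0.017 + 0.2473) ≈ 3.43325, so M₁ = 3.43325 × 9900 = 33989.175 billion.
After the change m₂ = (1 + 0.2473) / (0.145 + 0.017 + 0.2473) ≈ 3.04740, so M₂ = 3.04740 × 9900 = 30169.26 billion.
ΔM = M₂ − M₁ = 30169.26 − 33989.175 = -3819.915 billion.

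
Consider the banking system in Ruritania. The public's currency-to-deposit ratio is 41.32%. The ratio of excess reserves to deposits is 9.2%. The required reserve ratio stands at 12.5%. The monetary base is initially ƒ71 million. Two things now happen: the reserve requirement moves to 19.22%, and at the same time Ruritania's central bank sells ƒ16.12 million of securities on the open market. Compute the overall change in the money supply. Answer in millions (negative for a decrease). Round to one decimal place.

Before: m₁ = (1 + 0.4132) / (0.125 + 0.092 + 0.4132) ≈ 2.2425, MB₁ = 71, so M₁ = 2.2425 × 71 = 159.2175 million.
After: m₂ = (1 + 0.4132) / (0.1922 + 0.092 + 0.4132) ≈ 2.0264, MB₂ = 71 − 16.12 = 54.88, so M₂ = 2.0264 × 54.88 ≈ 111.2088 million.
ΔM = M₂ − M₁ = 111.2088 − 159.2175 = -48.0087 million.

-48.0 million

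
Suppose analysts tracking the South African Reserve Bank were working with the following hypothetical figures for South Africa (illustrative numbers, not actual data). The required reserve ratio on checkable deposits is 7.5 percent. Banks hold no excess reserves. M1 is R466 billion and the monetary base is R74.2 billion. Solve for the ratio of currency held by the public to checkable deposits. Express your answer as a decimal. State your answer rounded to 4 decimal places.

0.1002

Using m = M/MB = 466/74.2 ≈ 6.280323. From m = (1 + c)/(c + rr + e), rearranging gives 1 + c = m·(c + rr + e), so c·(1 − m) = m·(rr + e) − 1.
Hence c = [m·(rr + e) − 1]/(1 − m) = [6.280323 × (0.075 + 0) − 1] / (1 − 6.280323) ≈ 0.100179.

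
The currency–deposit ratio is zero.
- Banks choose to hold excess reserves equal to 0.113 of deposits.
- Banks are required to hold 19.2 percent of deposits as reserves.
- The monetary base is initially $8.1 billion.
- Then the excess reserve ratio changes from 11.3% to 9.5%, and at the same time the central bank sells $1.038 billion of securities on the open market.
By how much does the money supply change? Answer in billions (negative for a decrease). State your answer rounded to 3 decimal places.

-1.951 billion

Before: m₁ = 1 / (0.192 + 0.113) ≈ 3.27869, MB₁ = 8.1, so M₁ = 3.27869 × 8.1 ≈ 26.5574 billion.
After: m₂ = 1 / (0.192 + 0.095) ≈ 3.48432, MB₂ = 8.1 − 1.038 = 7.062, so M₂ = 3.48432 × 7.062 ≈ 24.6063 billion.
ΔM = M₂ − M₁ = 24.6063 − 26.5574 = -1.9511 billion.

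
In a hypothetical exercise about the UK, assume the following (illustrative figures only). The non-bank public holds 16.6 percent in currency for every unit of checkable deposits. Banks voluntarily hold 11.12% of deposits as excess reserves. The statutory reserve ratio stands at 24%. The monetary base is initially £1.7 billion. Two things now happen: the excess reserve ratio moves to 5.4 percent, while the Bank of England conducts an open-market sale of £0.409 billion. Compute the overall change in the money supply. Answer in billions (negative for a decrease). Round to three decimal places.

Before: m₁ = (1 + 0.166) / (0.24 + 0.1112 + 0.166) ≈ 2.25445, MB₁ = 1.7, so M₁ = 2.25445 × 1.7 ≈ 3.8326 billion.
After: m₂ = (1 + 0.166) / (0.24 + 0.054 + 0.166) ≈ 2.53478, MB₂ = 1.7 − 0.409 = 1.291, so M₂ = 2.53478 × 1.291 ≈ 3.2724 billion.
ΔM = M₂ − M₁ = 3.2724 − 3.8326 = -0.5602 billion.

-0.560 billion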